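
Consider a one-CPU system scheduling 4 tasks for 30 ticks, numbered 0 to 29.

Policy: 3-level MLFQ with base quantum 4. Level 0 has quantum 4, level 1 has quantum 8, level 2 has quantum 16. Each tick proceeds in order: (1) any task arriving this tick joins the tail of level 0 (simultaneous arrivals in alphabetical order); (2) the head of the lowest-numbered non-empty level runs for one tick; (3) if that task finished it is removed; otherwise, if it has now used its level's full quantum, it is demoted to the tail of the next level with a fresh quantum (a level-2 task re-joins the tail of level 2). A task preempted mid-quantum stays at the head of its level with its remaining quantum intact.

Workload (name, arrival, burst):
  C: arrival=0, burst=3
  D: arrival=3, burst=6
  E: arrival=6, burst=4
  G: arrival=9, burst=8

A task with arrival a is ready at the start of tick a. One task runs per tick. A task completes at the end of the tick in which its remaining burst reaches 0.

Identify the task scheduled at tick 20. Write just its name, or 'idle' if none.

running at tick 20 = G

t=0: L0/L1/L2 = C/-/- → run C
t=1: L0/L1/L2 = C/-/- → run C
t=2: L0/L1/L2 = C/-/- → run C
t=3: L0/L1/L2 = D/-/- → run D
t=4: L0/L1/L2 = D/-/- → run D
t=5: L0/L1/L2 = D/-/- → run D
t=6: L0/L1/L2 = DE/-/- → run D
t=7: L0/L1/L2 = E/D/- → run E
t=8: L0/L1/L2 = E/D/- → run E
t=9: L0/L1/L2 = EG/D/- → run E
t=10: L0/L1/L2 = EG/D/- → run E
t=11: L0/L1/L2 = G/D/- → run G
t=12: L0/L1/L2 = G/D/- → run G
t=13: L0/L1/L2 = G/D/- → run G
t=14: L0/L1/L2 = G/D/- → run G
t=15: L0/L1/L2 = -/DG/- → run D
t=16: L0/L1/L2 = -/DG/- → run D
t=17: L0/L1/L2 = -/G/- → run G
t=18: L0/L1/L2 = -/G/- → run G
t=19: L0/L1/L2 = -/G/- → run G
t=20: L0/L1/L2 = -/G/- → run G
t=21: (idle)
t=22: (idle)
t=23: (idle)
t=24: (idle)
t=25: (idle)
t=26: (idle)
t=27: (idle)
t=28: (idle)
t=29: (idle)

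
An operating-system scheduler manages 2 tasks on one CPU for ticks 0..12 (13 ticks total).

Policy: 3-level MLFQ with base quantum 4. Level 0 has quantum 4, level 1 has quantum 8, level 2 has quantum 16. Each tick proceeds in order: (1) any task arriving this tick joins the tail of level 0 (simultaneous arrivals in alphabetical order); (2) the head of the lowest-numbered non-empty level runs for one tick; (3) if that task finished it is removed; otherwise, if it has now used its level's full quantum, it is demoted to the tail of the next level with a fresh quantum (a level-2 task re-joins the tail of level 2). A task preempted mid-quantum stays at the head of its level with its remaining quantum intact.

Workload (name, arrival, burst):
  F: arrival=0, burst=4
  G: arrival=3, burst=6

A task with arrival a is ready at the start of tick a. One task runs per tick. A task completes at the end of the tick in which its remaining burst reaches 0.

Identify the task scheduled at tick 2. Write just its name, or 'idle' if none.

t=0: L0/L1/L2 = F/-/- → run F
t=1: L0/L1/L2 = F/-/- → run F
t=2: L0/L1/L2 = F/-/- → run F
t=3: L0/L1/L2 = FG/-/- → run F
t=4: L0/L1/L2 = G/-/- → run G
t=5: L0/L1/L2 = G/-/- → run G
t=6: L0/L1/L2 = G/-/- → run G
t=7: L0/L1/L2 = G/-/- → run G
t=8: L0/L1/L2 = -/G/- → run G
t=9: L0/L1/L2 = -/G/- → run G
t=10: (idle)
t=11: (idle)
t=12: (idle)

running at tick 2 = F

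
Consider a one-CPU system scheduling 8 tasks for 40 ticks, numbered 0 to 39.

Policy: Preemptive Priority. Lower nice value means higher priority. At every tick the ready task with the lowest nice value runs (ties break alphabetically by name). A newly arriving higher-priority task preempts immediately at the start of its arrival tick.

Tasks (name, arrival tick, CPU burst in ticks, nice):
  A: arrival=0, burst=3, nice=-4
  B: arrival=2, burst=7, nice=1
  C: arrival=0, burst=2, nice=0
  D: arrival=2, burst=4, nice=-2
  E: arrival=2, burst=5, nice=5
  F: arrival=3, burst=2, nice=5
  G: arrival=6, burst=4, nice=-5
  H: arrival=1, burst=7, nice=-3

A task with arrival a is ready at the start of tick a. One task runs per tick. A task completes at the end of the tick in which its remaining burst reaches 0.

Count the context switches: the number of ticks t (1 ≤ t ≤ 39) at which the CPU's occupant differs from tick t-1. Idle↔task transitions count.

context switches = 9

t=0: ready={A,C} → run A
t=1: ready={A,C,H} → run A
t=2: ready={A,B,C,D,E,H} → run A
t=3: ready={B,C,D,E,F,H} → run H
t=4: ready={B,C,D,E,F,H} → run H
t=5: ready={B,C,D,E,F,H} → run H
t=6: ready={B,C,D,E,F,G,H} → run G
t=7: ready={B,C,D,E,F,G,H} → run G
t=8: ready={B,C,D,E,F,G,H} → run G
t=9: ready={B,C,D,E,F,G,H} → run G
t=10: ready={B,C,D,E,F,H} → run H
t=11: ready={B,C,D,E,F,H} → run H
t=12: ready={B,C,D,E,F,H} → run H
t=13: ready={B,C,D,E,F,H} → run H
t=14: ready={B,C,D,E,F} → run D
t=15: ready={B,C,D,E,F} → run D
t=16: ready={B,C,D,E,F} → run D
t=17: ready={B,C,D,E,F} → run D
t=18: ready={B,C,E,F} → run C
t=19: ready={B,C,E,F} → run C
t=20: ready={B,E,F} → run B
t=21: ready={B,E,F} → run B
t=22: ready={B,E,F} → run B
t=23: ready={B,E,F} → run B
t=24: ready={B,E,F} → run B
t=25: ready={B,E,F} → run B
t=26: ready={B,E,F} → run B
t=27: ready={E,F} → run E
t=28: ready={E,F} → run E
t=29: ready={E,F} → run E
t=30: ready={E,F} → run E
t=31: ready={E,F} → run E
t=32: ready={F} → run F
t=33: ready={F} → run F
t=34: (idle)
t=35: (idle)
t=36: (idle)
t=37: (idle)
t=38: (idle)
t=39: (idle)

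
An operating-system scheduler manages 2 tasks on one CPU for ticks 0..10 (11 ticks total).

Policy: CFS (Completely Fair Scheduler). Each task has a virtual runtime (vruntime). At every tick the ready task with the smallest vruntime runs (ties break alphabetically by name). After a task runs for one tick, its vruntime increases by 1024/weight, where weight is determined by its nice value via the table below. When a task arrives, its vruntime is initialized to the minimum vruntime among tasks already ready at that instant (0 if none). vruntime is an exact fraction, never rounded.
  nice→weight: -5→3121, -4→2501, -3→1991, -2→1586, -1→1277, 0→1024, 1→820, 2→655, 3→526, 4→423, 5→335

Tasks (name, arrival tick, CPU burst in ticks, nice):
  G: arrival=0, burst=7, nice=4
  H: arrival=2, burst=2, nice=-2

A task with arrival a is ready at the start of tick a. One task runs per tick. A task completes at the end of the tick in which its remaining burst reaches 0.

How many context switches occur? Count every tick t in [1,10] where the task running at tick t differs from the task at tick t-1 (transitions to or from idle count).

t=0: vr[G=0] → run G
t=1: vr[G=1024/423] → run G
t=2: vr[G=2048/423 H=2048/423] → run G
t=3: vr[G=1024/141 H=2048/423] → run H
t=4: vr[G=1024/141 H=1840640/335439] → run H
t=5: vr[G=1024/141] → run G
t=6: vr[G=4096/423] → run G
t=7: vr[G=5120/423] → run G
t=8: vr[G=2048/141] → run G
t=9: (idle)
t=10: (idle)

context switches = 3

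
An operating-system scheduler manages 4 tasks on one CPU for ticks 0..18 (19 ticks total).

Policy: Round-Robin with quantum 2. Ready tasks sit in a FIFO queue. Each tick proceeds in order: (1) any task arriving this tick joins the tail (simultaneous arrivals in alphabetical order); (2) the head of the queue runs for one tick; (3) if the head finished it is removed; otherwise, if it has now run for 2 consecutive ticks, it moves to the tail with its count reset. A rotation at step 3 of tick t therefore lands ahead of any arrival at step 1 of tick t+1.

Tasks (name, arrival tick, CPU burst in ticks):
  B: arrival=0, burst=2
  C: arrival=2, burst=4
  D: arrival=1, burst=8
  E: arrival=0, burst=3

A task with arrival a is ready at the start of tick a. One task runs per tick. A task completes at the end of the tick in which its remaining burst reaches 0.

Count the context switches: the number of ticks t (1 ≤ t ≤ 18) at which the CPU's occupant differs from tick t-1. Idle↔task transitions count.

t=0: queue=[B,E] q_used=0 → run B
t=1: queue=[B,E,D] q_used=1 → run B
t=2: queue=[E,D,C] q_used=0 → run E
t=3: queue=[E,D,C] q_used=1 → run E
t=4: queue=[D,C,E] q_used=0 → run D
t=5: queue=[D,C,E] q_used=1 → run D
t=6: queue=[C,E,D] q_used=0 → run C
t=7: queue=[C,E,D] q_used=1 → run C
t=8: queue=[E,D,C] q_used=0 → run E
t=9: queue=[D,C] q_used=0 → run D
t=10: queue=[D,C] q_used=1 → run D
t=11: queue=[C,D] q_used=0 → run C
t=12: queue=[C,D] q_used=1 → run C
t=13: queue=[D] q_used=0 → run D
t=14: queue=[D] q_used=1 → run D
t=15: queue=[D] q_used=0 → run D
t=16: queue=[D] q_used=1 → run D
t=17: (idle)
t=18: (idle)

context switches = 8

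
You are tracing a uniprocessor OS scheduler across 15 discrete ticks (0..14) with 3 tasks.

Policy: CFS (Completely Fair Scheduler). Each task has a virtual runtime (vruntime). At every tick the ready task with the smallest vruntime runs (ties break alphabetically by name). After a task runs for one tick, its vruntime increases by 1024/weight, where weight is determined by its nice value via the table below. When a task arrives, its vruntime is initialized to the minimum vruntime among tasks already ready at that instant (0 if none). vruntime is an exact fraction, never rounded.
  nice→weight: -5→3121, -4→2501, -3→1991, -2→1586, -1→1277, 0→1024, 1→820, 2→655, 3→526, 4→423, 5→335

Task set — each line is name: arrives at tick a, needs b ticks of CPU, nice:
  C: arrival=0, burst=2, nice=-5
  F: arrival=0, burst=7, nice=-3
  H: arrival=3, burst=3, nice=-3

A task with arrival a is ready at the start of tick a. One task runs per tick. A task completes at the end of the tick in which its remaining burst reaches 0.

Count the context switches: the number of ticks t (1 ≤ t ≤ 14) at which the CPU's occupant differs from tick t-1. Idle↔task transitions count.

t=0: vr[C=0 F=0] → run C
t=1: vr[C=1024/3121 F=0] → run F
t=2: vr[C=1024/3121 F=1024/1991] → run C
t=3: vr[F=1024/1991 H=1024/1991] → run F
t=4: vr[F=2048/1991 H=1024/1991] → run H
t=5: vr[F=2048/1991 H=2048/1991] → run F
t=6: vr[F=3072/1991 H=2048/1991] → run H
t=7: vr[F=3072/1991 H=3072/1991] → run F
t=8: vr[F=4096/1991 H=3072/1991] → run H
t=9: vr[F=4096/1991] → run F
t=10: vr[F=5120/1991] → run F
t=11: vr[F=6144/1991] → run F
t=12: (idle)
t=13: (idle)
t=14: (idle)

context switches = 10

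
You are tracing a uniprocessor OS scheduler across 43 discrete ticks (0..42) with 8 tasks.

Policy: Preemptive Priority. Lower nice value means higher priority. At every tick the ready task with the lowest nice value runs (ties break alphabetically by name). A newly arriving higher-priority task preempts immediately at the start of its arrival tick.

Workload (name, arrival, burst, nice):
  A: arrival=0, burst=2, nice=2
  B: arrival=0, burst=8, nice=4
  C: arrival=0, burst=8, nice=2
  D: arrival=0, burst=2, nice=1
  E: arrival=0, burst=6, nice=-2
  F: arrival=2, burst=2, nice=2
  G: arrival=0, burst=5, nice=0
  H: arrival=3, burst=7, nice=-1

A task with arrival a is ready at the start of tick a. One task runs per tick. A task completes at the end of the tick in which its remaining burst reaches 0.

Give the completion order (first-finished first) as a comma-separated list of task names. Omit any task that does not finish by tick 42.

completion order = E, H, G, D, A, C, F, B

t=0: ready={A,B,C,D,E,G} → run E
t=1: ready={A,B,C,D,E,G} → run E
t=2: ready={A,B,C,D,E,F,G} → run E
t=3: ready={A,B,C,D,E,F,G,H} → run E
t=4: ready={A,B,C,D,E,F,G,H} → run E
t=5: ready={A,B,C,D,E,F,G,H} → run E
t=6: ready={A,B,C,D,F,G,H} → run H
t=7: ready={A,B,C,D,F,G,H} → run H
t=8: ready={A,B,C,D,F,G,H} → run H
t=9: ready={A,B,C,D,F,G,H} → run H
t=10: ready={A,B,C,D,F,G,H} → run H
t=11: ready={A,B,C,D,F,G,H} → run H
t=12: ready={A,B,C,D,F,G,H} → run H
t=13: ready={A,B,C,D,F,G} → run G
t=14: ready={A,B,C,D,F,G} → run G
t=15: ready={A,B,C,D,F,G} → run G
t=16: ready={A,B,C,D,F,G} → run G
t=17: ready={A,B,C,D,F,G} → run G
t=18: ready={A,B,C,D,F} → run D
t=19: ready={A,B,C,D,F} → run D
t=20: ready={A,B,C,F} → run A
t=21: ready={A,B,C,F} → run A
t=22: ready={B,C,F} → run C
t=23: ready={B,C,F} → run C
t=24: ready={B,C,F} → run C
t=25: ready={B,C,F} → run C
t=26: ready={B,C,F} → run C
t=27: ready={B,C,F} → run C
t=28: ready={B,C,F} → run C
t=29: ready={B,C,F} → run C
t=30: ready={B,F} → run F
t=31: ready={B,F} → run F
t=32: ready={B} → run B
t=33: ready={B} → run B
t=34: ready={B} → run B
t=35: ready={B} → run B
t=36: ready={B} → run B
t=37: ready={B} → run B
t=38: ready={B} → run B
t=39: ready={B} → run B
t=40: (idle)
t=41: (idle)
t=42: (idle)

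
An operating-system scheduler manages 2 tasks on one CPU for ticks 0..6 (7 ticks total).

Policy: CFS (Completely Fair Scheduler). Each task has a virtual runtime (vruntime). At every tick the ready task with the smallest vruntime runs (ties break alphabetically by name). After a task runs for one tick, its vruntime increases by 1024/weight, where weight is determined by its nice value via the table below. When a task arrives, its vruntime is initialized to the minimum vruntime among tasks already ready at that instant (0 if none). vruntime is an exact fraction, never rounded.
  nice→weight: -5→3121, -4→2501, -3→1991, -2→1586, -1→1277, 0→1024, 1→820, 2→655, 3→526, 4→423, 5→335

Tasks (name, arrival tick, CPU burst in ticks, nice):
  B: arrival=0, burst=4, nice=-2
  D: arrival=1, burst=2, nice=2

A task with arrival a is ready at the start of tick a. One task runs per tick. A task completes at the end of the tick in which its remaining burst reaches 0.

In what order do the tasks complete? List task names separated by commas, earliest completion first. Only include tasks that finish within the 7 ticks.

completion order = B, D

t=0: vr[B=0] → run B
t=1: vr[B=512/793 D=512/793] → run B
t=2: vr[B=1024/793 D=512/793] → run D
t=3: vr[B=1024/793 D=1147392/519415] → run B
t=4: vr[B=1536/793 D=1147392/519415] → run B
t=5: vr[D=1147392/519415] → run D
t=6: (idle)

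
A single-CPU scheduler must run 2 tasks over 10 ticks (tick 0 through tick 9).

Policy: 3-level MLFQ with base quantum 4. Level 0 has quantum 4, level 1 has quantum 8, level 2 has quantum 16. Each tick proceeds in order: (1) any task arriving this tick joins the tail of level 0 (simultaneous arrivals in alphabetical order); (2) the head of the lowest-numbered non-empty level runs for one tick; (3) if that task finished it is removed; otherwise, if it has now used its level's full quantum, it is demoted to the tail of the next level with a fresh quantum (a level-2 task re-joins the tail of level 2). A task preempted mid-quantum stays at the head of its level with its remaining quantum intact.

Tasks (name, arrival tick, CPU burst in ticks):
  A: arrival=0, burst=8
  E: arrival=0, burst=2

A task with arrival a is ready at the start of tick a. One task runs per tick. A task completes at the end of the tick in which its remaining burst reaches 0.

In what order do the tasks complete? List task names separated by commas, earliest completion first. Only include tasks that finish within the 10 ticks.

completion order = E, A

t=0: L0/L1/L2 = AE/-/- → run A
t=1: L0/L1/L2 = AE/-/- → run A
t=2: L0/L1/L2 = AE/-/- → run A
t=3: L0/L1/L2 = AE/-/- → run A
t=4: L0/L1/L2 = E/A/- → run E
t=5: L0/L1/L2 = E/A/- → run E
t=6: L0/L1/L2 = -/A/- → run A
t=7: L0/L1/L2 = -/A/- → run A
t=8: L0/L1/L2 = -/A/- → run A
t=9: L0/L1/L2 = -/A/- → run A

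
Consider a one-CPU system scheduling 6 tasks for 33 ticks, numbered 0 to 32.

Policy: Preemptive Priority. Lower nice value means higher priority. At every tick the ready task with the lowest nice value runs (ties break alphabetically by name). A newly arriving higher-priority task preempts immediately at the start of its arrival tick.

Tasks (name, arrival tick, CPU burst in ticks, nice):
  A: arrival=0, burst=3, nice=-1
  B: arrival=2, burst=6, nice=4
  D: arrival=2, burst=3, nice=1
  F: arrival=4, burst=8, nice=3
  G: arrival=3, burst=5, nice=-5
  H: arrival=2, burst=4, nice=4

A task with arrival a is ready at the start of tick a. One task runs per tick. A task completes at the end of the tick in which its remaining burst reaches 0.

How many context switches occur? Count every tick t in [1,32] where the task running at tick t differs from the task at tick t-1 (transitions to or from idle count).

context switches = 6

t=0: ready={A} → run A
t=1: ready={A} → run A
t=2: ready={A,B,D,H} → run A
t=3: ready={B,D,G,H} → run G
t=4: ready={B,D,F,G,H} → run G
t=5: ready={B,D,F,G,H} → run G
t=6: ready={B,D,F,G,H} → run G
t=7: ready={B,D,F,G,H} → run G
t=8: ready={B,D,F,H} → run D
t=9: ready={B,D,F,H} → run D
t=10: ready={B,D,F,H} → run D
t=11: ready={B,F,H} → run F
t=12: ready={B,F,H} → run F
t=13: ready={B,F,H} → run F
t=14: ready={B,F,H} → run F
t=15: ready={B,F,H} → run F
t=16: ready={B,F,H} → run F
t=17: ready={B,F,H} → run F
t=18: ready={B,F,H} → run F
t=19: ready={B,H} → run B
t=20: ready={B,H} → run B
t=21: ready={B,H} → run B
t=22: ready={B,H} → run B
t=23: ready={B,H} → run B
t=24: ready={B,H} → run B
t=25: ready={H} → run H
t=26: ready={H} → run H
t=27: ready={H} → run H
t=28: ready={H} → run H
t=29: (idle)
t=30: (idle)
t=31: (idle)
t=32: (idle)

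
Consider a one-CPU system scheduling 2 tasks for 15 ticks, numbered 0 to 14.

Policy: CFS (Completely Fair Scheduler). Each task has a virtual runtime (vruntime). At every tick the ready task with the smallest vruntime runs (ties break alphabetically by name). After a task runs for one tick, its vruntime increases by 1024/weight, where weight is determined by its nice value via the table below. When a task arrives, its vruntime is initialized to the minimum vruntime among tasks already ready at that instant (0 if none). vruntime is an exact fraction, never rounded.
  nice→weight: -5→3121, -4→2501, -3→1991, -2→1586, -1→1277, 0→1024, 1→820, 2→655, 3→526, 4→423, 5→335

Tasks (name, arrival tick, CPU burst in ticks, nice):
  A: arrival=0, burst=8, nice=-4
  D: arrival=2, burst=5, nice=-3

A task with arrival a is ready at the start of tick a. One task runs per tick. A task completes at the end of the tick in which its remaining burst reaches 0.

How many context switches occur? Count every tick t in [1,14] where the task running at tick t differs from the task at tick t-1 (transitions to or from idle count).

t=0: vr[A=0] → run A
t=1: vr[A=1024/2501] → run A
t=2: vr[A=2048/2501 D=2048/2501] → run A
t=3: vr[A=3072/2501 D=2048/2501] → run D
t=4: vr[A=3072/2501 D=6638592/4979491] → run A
t=5: vr[A=4096/2501 D=6638592/4979491] → run D
t=6: vr[A=4096/2501 D=9199616/4979491] → run A
t=7: vr[A=5120/2501 D=9199616/4979491] → run D
t=8: vr[A=5120/2501 D=11760640/4979491] → run A
t=9: vr[A=6144/2501 D=11760640/4979491] → run D
t=10: vr[A=6144/2501 D=14321664/4979491] → run A
t=11: vr[A=7168/2501 D=14321664/4979491] → run A
t=12: vr[D=14321664/4979491] → run D
t=13: (idle)
t=14: (idle)

context switches = 10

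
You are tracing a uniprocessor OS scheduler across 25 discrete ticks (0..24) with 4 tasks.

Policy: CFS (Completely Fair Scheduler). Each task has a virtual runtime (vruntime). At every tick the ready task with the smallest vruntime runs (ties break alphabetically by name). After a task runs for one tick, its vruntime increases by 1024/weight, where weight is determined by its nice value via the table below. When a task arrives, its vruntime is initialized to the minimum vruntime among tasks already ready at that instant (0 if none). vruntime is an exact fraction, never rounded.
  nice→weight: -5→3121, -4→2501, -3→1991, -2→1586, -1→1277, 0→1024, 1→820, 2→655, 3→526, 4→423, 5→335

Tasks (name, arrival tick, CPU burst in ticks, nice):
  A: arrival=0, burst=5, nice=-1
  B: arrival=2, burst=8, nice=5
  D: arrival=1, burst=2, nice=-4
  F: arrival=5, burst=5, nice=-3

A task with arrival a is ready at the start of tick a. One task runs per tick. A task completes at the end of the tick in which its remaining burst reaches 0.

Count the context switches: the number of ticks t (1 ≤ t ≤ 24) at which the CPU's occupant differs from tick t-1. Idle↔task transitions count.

context switches = 10

t=0: vr[A=0] → run A
t=1: vr[A=1024/1277 D=1024/1277] → run A
t=2: vr[A=2048/1277 B=1024/1277 D=1024/1277] → run B
t=3: vr[A=2048/1277 B=1650688/427795 D=1024/1277] → run D
t=4: vr[A=2048/1277 B=1650688/427795 D=3868672/3193777] → run D
t=5: vr[A=2048/1277 B=1650688/427795 F=2048/1277] → run A
t=6: vr[A=3072/1277 B=1650688/427795 F=2048/1277] → run F
t=7: vr[A=3072/1277 B=1650688/427795 F=5385216/2542507] → run F
t=8: vr[A=3072/1277 B=1650688/427795 F=6692864/2542507] → run A
t=9: vr[A=4096/1277 B=1650688/427795 F=6692864/2542507] → run F
t=10: vr[A=4096/1277 B=1650688/427795 F=8000512/2542507] → run F
t=11: vr[A=4096/1277 B=1650688/427795 F=9308160/2542507] → run A
t=12: vr[B=1650688/427795 F=9308160/2542507] → run F
t=13: vr[B=1650688/427795] → run B
t=14: vr[B=2958336/427795] → run B
t=15: vr[B=4265984/427795] → run B
t=16: vr[B=5573632/427795] → run B
t=17: vr[B=1376256/85559] → run B
t=18: vr[B=8188928/427795] → run B
t=19: vr[B=9496576/427795] → run B
t=20: (idle)
t=21: (idle)
t=22: (idle)
t=23: (idle)
t=24: (idle)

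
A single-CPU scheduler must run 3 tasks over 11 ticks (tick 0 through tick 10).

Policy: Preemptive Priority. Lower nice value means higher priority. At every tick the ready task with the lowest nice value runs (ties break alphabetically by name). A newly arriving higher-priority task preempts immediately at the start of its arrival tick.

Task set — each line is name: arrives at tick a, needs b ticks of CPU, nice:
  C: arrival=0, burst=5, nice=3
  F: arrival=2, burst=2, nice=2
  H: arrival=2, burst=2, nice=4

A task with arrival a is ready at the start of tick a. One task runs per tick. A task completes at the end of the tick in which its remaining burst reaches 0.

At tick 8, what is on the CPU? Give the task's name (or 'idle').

running at tick 8 = H

t=0: ready={C} → run C
t=1: ready={C} → run C
t=2: ready={C,F,H} → run F
t=3: ready={C,F,H} → run F
t=4: ready={C,H} → run C
t=5: ready={C,H} → run C
t=6: ready={C,H} → run C
t=7: ready={H} → run H
t=8: ready={H} → run H
t=9: (idle)
t=10: (idle)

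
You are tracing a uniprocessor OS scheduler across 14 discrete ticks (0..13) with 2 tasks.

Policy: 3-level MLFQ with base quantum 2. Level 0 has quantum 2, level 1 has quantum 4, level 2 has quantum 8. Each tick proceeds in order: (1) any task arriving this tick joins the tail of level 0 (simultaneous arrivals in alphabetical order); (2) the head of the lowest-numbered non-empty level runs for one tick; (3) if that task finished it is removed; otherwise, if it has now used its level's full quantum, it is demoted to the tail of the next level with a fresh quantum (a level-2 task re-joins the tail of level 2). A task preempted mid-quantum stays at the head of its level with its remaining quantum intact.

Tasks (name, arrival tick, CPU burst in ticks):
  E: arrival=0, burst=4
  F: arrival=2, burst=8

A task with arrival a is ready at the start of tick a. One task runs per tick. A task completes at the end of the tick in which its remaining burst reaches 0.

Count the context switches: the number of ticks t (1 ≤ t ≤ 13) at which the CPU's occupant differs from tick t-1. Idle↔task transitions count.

context switches = 4

t=0: L0/L1/L2 = E/-/- → run E
t=1: L0/L1/L2 = E/-/- → run E
t=2: L0/L1/L2 = F/E/- → run F
t=3: L0/L1/L2 = F/E/- → run F
t=4: L0/L1/L2 = -/EF/- → run E
t=5: L0/L1/L2 = -/EF/- → run E
t=6: L0/L1/L2 = -/F/- → run F
t=7: L0/L1/L2 = -/F/- → run F
t=8: L0/L1/L2 = -/F/- → run F
t=9: L0/L1/L2 = -/F/- → run F
t=10: L0/L1/L2 = -/-/F → run F
t=11: L0/L1/L2 = -/-/F → run F
t=12: (idle)
t=13: (idle)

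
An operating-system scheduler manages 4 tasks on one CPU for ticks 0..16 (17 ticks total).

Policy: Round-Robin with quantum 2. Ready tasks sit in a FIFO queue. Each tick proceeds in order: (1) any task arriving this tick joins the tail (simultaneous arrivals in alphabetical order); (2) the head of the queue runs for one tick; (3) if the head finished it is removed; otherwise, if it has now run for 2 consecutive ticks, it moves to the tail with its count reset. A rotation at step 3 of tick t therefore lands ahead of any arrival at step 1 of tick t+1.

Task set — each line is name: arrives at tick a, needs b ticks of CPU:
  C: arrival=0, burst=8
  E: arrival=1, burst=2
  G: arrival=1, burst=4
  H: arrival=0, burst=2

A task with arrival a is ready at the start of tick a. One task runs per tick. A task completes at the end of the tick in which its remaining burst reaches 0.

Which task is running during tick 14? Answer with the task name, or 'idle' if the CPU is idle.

running at tick 14 = C

t=0: queue=[C,H] q_used=0 → run C
t=1: queue=[C,H,E,G] q_used=1 → run C
t=2: queue=[H,E,G,C] q_used=0 → run H
t=3: queue=[H,E,G,C] q_used=1 → run H
t=4: queue=[E,G,C] q_used=0 → run E
t=5: queue=[E,G,C] q_used=1 → run E
t=6: queue=[G,C] q_used=0 → run G
t=7: queue=[G,C] q_used=1 → run G
t=8: queue=[C,G] q_used=0 → run C
t=9: queue=[C,G] q_used=1 → run C
t=10: queue=[G,C] q_used=0 → run G
t=11: queue=[G,C] q_used=1 → run G
t=12: queue=[C] q_used=0 → run C
t=13: queue=[C] q_used=1 → run C
t=14: queue=[C] q_used=0 → run C
t=15: queue=[C] q_used=1 → run C
t=16: (idle)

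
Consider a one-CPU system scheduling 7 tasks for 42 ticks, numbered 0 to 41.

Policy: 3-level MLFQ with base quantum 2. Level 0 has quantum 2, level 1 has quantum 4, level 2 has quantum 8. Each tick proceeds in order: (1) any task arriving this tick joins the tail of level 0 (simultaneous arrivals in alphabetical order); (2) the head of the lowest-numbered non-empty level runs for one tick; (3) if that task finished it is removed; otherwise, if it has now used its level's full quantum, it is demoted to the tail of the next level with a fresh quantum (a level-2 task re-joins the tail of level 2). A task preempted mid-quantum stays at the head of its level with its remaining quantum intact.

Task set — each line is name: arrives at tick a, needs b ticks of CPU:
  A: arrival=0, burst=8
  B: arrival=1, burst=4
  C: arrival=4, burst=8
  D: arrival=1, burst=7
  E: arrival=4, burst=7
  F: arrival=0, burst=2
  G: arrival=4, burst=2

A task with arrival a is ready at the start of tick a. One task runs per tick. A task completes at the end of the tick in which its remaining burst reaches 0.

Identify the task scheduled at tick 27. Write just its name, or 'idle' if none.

running at tick 27 = C

t=0: L0/L1/L2 = AF/-/- → run A
t=1: L0/L1/L2 = AFBD/-/- → run A
t=2: L0/L1/L2 = FBD/A/- → run F
t=3: L0/L1/L2 = FBD/A/- → run F
t=4: L0/L1/L2 = BDCEG/A/- → run B
t=5: L0/L1/L2 = BDCEG/A/- → run B
t=6: L0/L1/L2 = DCEG/AB/- → run D
t=7: L0/L1/L2 = DCEG/AB/- → run D
t=8: L0/L1/L2 = CEG/ABD/- → run C
t=9: L0/L1/L2 = CEG/ABD/- → run C
t=10: L0/L1/L2 = EG/ABDC/- → run E
t=11: L0/L1/L2 = EG/ABDC/- → run E
t=12: L0/L1/L2 = G/ABDCE/- → run G
t=13: L0/L1/L2 = G/ABDCE/- → run G
t=14: L0/L1/L2 = -/ABDCE/- → run A
t=15: L0/L1/L2 = -/ABDCE/- → run A
t=16: L0/L1/L2 = -/ABDCE/- → run A
t=17: L0/L1/L2 = -/ABDCE/- → run A
t=18: L0/L1/L2 = -/BDCE/A → run B
t=19: L0/L1/L2 = -/BDCE/A → run B
t=20: L0/L1/L2 = -/DCE/A → run D
t=21: L0/L1/L2 = -/DCE/A → run D
t=22: L0/L1/L2 = -/DCE/A → run D
t=23: L0/L1/L2 = -/DCE/A → run D
t=24: L0/L1/L2 = -/CE/AD → run C
t=25: L0/L1/L2 = -/CE/AD → run C
t=26: L0/L1/L2 = -/CE/AD → run C
t=27: L0/L1/L2 = -/CE/AD → run C
t=28: L0/L1/L2 = -/E/ADC → run E
t=29: L0/L1/L2 = -/E/ADC → run E
t=30: L0/L1/L2 = -/E/ADC → run E
t=31: L0/L1/L2 = -/E/ADC → run E
t=32: L0/L1/L2 = -/-/ADCE → run A
t=33: L0/L1/L2 = -/-/ADCE → run A
t=34: L0/L1/L2 = -/-/DCE → run D
t=35: L0/L1/L2 = -/-/CE → run C
t=36: L0/L1/L2 = -/-/CE → run C
t=37: L0/L1/L2 = -/-/E → run E
t=38: (idle)
t=39: (idle)
t=40: (idle)
t=41: (idle)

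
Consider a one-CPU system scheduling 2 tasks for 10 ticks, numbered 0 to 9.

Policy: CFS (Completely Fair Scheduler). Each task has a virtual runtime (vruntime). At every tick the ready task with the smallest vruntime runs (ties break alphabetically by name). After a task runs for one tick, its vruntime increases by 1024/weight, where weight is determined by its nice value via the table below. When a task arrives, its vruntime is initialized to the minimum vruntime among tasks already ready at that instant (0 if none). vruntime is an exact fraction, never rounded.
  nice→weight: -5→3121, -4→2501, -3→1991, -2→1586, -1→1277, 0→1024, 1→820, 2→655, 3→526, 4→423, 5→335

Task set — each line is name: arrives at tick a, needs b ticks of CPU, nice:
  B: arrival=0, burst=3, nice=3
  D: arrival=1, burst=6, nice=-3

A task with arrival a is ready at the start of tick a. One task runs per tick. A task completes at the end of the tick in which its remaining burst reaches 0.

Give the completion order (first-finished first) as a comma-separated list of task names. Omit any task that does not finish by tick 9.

t=0: vr[B=0] → run B
t=1: vr[B=512/263 D=512/263] → run B
t=2: vr[B=1024/263 D=512/263] → run D
t=3: vr[B=1024/263 D=1288704/523633] → run D
t=4: vr[B=1024/263 D=1558016/523633] → run D
t=5: vr[B=1024/263 D=1827328/523633] → run D
t=6: vr[B=1024/263 D=2096640/523633] → run B
t=7: vr[D=2096640/523633] → run D
t=8: vr[D=2365952/523633] → run D
t=9: (idle)

completion order = B, D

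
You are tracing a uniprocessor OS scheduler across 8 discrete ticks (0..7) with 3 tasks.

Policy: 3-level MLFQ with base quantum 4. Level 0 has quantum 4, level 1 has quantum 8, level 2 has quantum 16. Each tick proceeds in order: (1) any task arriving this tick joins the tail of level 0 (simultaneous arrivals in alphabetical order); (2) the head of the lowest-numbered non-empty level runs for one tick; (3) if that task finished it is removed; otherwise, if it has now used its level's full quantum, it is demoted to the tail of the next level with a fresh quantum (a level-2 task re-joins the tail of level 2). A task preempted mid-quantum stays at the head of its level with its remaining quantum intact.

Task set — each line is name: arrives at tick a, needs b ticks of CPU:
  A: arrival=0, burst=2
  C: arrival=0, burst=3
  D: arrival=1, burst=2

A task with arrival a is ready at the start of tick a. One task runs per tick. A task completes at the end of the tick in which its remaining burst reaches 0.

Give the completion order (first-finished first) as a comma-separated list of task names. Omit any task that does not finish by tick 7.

completion order = A, C, D

t=0: L0/L1/L2 = AC/-/- → run A
t=1: L0/L1/L2 = ACD/-/- → run A
t=2: L0/L1/L2 = CD/-/- → run C
t=3: L0/L1/L2 = CD/-/- → run C
t=4: L0/L1/L2 = CD/-/- → run C
t=5: L0/L1/L2 = D/-/- → run D
t=6: L0/L1/L2 = D/-/- → run D
t=7: (idle)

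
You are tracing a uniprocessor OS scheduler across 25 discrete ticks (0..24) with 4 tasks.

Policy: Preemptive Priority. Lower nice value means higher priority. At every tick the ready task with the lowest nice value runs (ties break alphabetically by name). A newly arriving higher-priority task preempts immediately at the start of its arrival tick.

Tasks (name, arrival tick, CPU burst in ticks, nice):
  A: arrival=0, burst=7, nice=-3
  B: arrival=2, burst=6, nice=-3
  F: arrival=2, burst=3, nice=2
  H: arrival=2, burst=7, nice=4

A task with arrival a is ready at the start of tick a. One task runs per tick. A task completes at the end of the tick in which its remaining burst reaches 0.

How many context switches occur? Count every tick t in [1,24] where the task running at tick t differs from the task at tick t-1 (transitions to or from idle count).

t=0: ready={A} → run A
t=1: ready={A} → run A
t=2: ready={A,B,F,H} → run A
t=3: ready={A,B,F,H} → run A
t=4: ready={A,B,F,H} → run A
t=5: ready={A,B,F,H} → run A
t=6: ready={A,B,F,H} → run A
t=7: ready={B,F,H} → run B
t=8: ready={B,F,H} → run B
t=9: ready={B,F,H} → run B
t=10: ready={B,F,H} → run B
t=11: ready={B,F,H} → run B
t=12: ready={B,F,H} → run B
t=13: ready={F,H} → run F
t=14: ready={F,H} → run F
t=15: ready={F,H} → run F
t=16: ready={H} → run H
t=17: ready={H} → run H
t=18: ready={H} → run H
t=19: ready={H} → run H
t=20: ready={H} → run H
t=21: ready={H} → run H
t=22: ready={H} → run H
t=23: (idle)
t=24: (idle)

context switches = 4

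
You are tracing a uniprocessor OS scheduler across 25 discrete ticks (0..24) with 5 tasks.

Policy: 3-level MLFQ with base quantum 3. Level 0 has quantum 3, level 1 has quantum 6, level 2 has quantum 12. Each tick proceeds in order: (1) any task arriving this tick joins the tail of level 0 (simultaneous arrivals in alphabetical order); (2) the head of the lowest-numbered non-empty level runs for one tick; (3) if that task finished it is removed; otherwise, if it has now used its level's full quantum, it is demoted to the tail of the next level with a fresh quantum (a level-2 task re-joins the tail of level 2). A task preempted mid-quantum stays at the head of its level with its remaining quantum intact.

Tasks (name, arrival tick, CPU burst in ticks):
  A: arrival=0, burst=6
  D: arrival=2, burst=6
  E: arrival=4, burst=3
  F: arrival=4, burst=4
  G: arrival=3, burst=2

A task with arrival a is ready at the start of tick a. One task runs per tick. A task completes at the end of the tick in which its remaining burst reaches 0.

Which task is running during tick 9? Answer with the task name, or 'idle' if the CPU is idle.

t=0: L0/L1/L2 = A/-/- → run A
t=1: L0/L1/L2 = A/-/- → run A
t=2: L0/L1/L2 = AD/-/- → run A
t=3: L0/L1/L2 = DG/A/- → run D
t=4: L0/L1/L2 = DGEF/A/- → run D
t=5: L0/L1/L2 = DGEF/A/- → run D
t=6: L0/L1/L2 = GEF/AD/- → run G
t=7: L0/L1/L2 = GEF/AD/- → run G
t=8: L0/L1/L2 = EF/AD/- → run E
t=9: L0/L1/L2 = EF/AD/- → run E
t=10: L0/L1/L2 = EF/AD/- → run E
t=11: L0/L1/L2 = F/AD/- → run F
t=12: L0/L1/L2 = F/AD/- → run F
t=13: L0/L1/L2 = F/AD/- → run F
t=14: L0/L1/L2 = -/ADF/- → run A
t=15: L0/L1/L2 = -/ADF/- → run A
t=16: L0/L1/L2 = -/ADF/- → run A
t=17: L0/L1/L2 = -/DF/- → run D
t=18: L0/L1/L2 = -/DF/- → run D
t=19: L0/L1/L2 = -/DF/- → run D
t=20: L0/L1/L2 = -/F/- → run F
t=21: (idle)
t=22: (idle)
t=23: (idle)
t=24: (idle)

running at tick 9 = E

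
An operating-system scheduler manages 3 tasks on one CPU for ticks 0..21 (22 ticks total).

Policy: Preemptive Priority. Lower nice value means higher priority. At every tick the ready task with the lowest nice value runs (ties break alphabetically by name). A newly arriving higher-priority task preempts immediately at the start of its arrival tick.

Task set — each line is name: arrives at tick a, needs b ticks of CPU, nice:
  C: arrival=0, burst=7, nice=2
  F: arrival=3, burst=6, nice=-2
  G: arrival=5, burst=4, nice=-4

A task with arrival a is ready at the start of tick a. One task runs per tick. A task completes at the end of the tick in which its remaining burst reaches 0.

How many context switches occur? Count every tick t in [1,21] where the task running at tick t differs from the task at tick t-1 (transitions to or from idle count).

context switches = 5

t=0: ready={C} → run C
t=1: ready={C} → run C
t=2: ready={C} → run C
t=3: ready={C,F} → run F
t=4: ready={C,F} → run F
t=5: ready={C,F,G} → run G
t=6: ready={C,F,G} → run G
t=7: ready={C,F,G} → run G
t=8: ready={C,F,G} → run G
t=9: ready={C,F} → run F
t=10: ready={C,F} → run F
t=11: ready={C,F} → run F
t=12: ready={C,F} → run F
t=13: ready={C} → run C
t=14: ready={C} → run C
t=15: ready={C} → run C
t=16: ready={C} → run C
t=17: (idle)
t=18: (idle)
t=19: (idle)
t=20: (idle)
t=21: (idle)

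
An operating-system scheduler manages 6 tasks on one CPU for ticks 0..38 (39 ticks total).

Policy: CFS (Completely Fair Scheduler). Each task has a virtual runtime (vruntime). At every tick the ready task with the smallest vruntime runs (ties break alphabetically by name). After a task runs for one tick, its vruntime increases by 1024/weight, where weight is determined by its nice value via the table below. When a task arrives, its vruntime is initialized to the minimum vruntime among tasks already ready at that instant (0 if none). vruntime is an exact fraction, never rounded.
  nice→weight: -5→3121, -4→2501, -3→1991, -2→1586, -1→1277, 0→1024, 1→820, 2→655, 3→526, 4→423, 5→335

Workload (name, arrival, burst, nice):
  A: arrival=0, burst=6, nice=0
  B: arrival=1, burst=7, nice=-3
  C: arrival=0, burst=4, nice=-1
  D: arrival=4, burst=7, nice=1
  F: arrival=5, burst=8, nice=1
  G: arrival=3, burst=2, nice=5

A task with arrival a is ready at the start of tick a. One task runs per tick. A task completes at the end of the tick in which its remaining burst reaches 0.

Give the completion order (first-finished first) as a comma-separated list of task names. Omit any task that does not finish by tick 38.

completion order = C, B, G, A, D, F

t=0: vr[A=0 C=0] → run A
t=1: vr[A=1 B=0 C=0] → run B
t=2: vr[A=1 B=1024/1991 C=0] → run C
t=3: vr[A=1 B=1024/1991 C=1024/1277 G=1024/1991] → run B
t=4: vr[A=1 B=2048/1991 C=1024/1277 D=1024/1991 G=1024/1991] → run D
t=5: vr[A=1 B=2048/1991 C=1024/1277 D=719616/408155 F=1024/1991 G=1024/1991] → run F
t=6: vr[A=1 B=2048/1991 C=1024/1277 D=719616/408155 F=719616/408155 G=1024/1991] → run G
t=7: vr[A=1 B=2048/1991 C=1024/1277 D=719616/408155 F=719616/408155 G=2381824/666985] → run C
t=8: vr[A=1 B=2048/1991 C=2048/1277 D=719616/408155 F=719616/408155 G=2381824/666985] → run A
t=9: vr[A=2 B=2048/1991 C=2048/1277 D=719616/408155 F=719616/408155 G=2381824/666985] → run B
t=10: vr[A=2 B=3072/1991 C=2048/1277 D=719616/408155 F=719616/408155 G=2381824/666985] → run B
t=11: vr[A=2 B=4096/1991 C=2048/1277 D=719616/408155 F=719616/408155 G=2381824/666985] → run C
t=12: vr[A=2 B=4096/1991 C=3072/1277 D=719616/408155 F=719616/408155 G=2381824/666985] → run D
t=13: vr[A=2 B=4096/1991 C=3072/1277 D=1229312/408155 F=719616/408155 G=2381824/666985] → run F
t=14: vr[A=2 B=4096/1991 C=3072/1277 D=1229312/408155 F=1229312/408155 G=2381824/666985] → run A
t=15: vr[A=3 B=4096/1991 C=3072/1277 D=1229312/408155 F=1229312/408155 G=2381824/666985] → run B
t=16: vr[A=3 B=5120/1991 C=3072/1277 D=1229312/408155 F=1229312/408155 G=2381824/666985] → run C
t=17: vr[A=3 B=5120/1991 D=1229312/408155 F=1229312/408155 G=2381824/666985] → run B
t=18: vr[A=3 B=6144/1991 D=1229312/408155 F=1229312/408155 G=2381824/666985] → run A
t=19: vr[A=4 B=6144/1991 D=1229312/408155 F=1229312/408155 G=2381824/666985] → run D
t=20: vr[A=4 B=6144/1991 D=1739008/408155 F=1229312/408155 G=2381824/666985] → run F
t=21: vr[A=4 B=6144/1991 D=1739008/408155 F=1739008/408155 G=2381824/666985] → run B
t=22: vr[A=4 D=1739008/408155 F=1739008/408155 G=2381824/666985] → run G
t=23: vr[A=4 D=1739008/408155 F=1739008/408155] → run A
t=24: vr[A=5 D=1739008/408155 F=1739008/408155] → run D
t=25: vr[A=5 D=2248704/408155 F=1739008/408155] → run F
t=26: vr[A=5 D=2248704/408155 F=2248704/408155] → run A
t=27: vr[D=2248704/408155 F=2248704/408155] → run D
t=28: vr[D=551680/81631 F=2248704/408155] → run F
t=29: vr[D=551680/81631 F=551680/81631] → run D
t=30: vr[D=3268096/408155 F=551680/81631] → run F
t=31: vr[D=3268096/408155 F=3268096/408155] → run D
t=32: vr[F=3268096/408155] → run F
t=33: vr[F=3777792/408155] → run F
t=34: (idle)
t=35: (idle)
t=36: (idle)
t=37: (idle)
t=38: (idle)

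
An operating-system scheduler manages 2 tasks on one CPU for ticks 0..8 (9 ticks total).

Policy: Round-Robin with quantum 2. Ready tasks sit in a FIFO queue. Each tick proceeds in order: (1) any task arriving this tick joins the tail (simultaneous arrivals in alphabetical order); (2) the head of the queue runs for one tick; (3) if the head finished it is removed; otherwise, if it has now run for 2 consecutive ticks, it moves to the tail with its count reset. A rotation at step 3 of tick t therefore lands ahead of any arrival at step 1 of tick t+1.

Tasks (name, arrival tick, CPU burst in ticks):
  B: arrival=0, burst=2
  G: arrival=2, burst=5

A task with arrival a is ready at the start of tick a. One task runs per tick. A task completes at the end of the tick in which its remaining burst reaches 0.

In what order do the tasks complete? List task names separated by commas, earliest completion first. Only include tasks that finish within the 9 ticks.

completion order = B, G

t=0: queue=[B] q_used=0 → run B
t=1: queue=[B] q_used=1 → run B
t=2: queue=[G] q_used=0 → run G
t=3: queue=[G] q_used=1 → run G
t=4: queue=[G] q_used=0 → run G
t=5: queue=[G] q_used=1 → run G
t=6: queue=[G] q_used=0 → run G
t=7: (idle)
t=8: (idle)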